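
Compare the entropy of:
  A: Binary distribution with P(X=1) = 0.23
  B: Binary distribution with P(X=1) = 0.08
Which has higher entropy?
A

For binary distributions, entropy is maximized at p=0.5 and decreases as p moves toward 0 or 1.

H(A) = H(0.23) = 0.7780 bits
H(B) = H(0.08) = 0.4022 bits

Distribution A (p=0.23) is closer to uniform (p=0.5), so it has higher entropy.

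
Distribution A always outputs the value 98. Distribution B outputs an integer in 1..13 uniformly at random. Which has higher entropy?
B

A is deterministic, so H(A) = 0. B is uniform over 13 outcomes, so H(B) = log₂(13) = 3.700 bits. Any distribution with genuine randomness has higher entropy than a deterministic one.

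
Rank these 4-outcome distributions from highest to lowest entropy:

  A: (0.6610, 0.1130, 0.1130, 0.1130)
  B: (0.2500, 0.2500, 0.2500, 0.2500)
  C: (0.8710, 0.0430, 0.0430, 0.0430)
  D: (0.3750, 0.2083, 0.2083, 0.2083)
B > D > A > C

Key insight: Entropy is maximized by uniform distributions and minimized by concentrated distributions.

Entropies:
  H(A) = 1.4612 bits
  H(B) = 2.0000 bits
  H(C) = 0.7591 bits
  H(D) = 1.9450 bits

Ranking: B > D > A > C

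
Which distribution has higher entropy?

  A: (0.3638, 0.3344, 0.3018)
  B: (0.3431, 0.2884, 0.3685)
A

Both distributions are close to uniform, making this a harder comparison.

H(A) = 1.5808 bits
H(B) = 1.5776 bits

The distribution closer to uniform has higher entropy.
Answer: A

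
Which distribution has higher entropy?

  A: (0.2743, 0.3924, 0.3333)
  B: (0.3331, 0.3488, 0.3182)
B

Both distributions are close to uniform, making this a harder comparison.

H(A) = 1.5698 bits
H(B) = 1.5839 bits

The distribution closer to uniform has higher entropy.
Answer: B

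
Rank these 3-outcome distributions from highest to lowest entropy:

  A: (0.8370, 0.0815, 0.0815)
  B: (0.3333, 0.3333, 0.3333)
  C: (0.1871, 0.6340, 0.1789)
B > C > A

Key insight: Entropy is maximized by uniform distributions and minimized by concentrated distributions.

- Uniform distributions have maximum entropy log₂(3) = 1.5850 bits
- The more "peaked" or concentrated a distribution, the lower its entropy

Entropies:
  H(A) = 0.8044 bits
  H(B) = 1.5850 bits
  H(C) = 1.3134 bits

Ranking: B > C > A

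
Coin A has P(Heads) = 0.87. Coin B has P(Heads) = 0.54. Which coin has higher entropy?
B

For binary distributions, entropy is maximized at p=0.5 and decreases as p moves toward 0 or 1.

H(A) = H(0.87) = 0.5574 bits
H(B) = H(0.54) = 0.9954 bits

Distribution B (p=0.54) is closer to uniform (p=0.5), so it has higher entropy.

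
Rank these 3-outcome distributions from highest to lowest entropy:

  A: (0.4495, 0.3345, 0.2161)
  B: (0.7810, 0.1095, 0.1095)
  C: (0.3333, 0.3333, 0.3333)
C > A > B

Key insight: Entropy is maximized by uniform distributions and minimized by concentrated distributions.

- Uniform distributions have maximum entropy log₂(3) = 1.5850 bits
- The more "peaked" or concentrated a distribution, the lower its entropy

Entropies:
  H(A) = 1.5247 bits
  H(B) = 0.9773 bits
  H(C) = 1.5850 bits

Ranking: C > A > B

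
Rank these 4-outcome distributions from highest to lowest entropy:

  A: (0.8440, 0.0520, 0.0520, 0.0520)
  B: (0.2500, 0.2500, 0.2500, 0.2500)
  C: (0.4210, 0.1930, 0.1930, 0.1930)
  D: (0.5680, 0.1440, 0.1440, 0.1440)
B > C > D > A

Key insight: Entropy is maximized by uniform distributions and minimized by concentrated distributions.

Entropies:
  H(A) = 0.8719 bits
  H(B) = 2.0000 bits
  H(C) = 1.8996 bits
  H(D) = 1.6713 bits

Ranking: B > C > D > A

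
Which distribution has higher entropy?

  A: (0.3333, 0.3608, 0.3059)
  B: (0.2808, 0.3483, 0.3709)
A

Both distributions are close to uniform, making this a harder comparison.

H(A) = 1.5817 bits
H(B) = 1.5752 bits

The distribution closer to uniform has higher entropy.
Answer: A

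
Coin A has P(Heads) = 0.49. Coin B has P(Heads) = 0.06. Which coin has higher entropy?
A

For binary distributions, entropy is maximized at p=0.5 and decreases as p moves toward 0 or 1.

H(A) = H(0.49) = 0.9997 bits
H(B) = H(0.06) = 0.3274 bits

Distribution A (p=0.49) is closer to uniform (p=0.5), so it has higher entropy.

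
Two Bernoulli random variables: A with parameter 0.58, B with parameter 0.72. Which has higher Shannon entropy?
A

For binary distributions, entropy is maximized at p=0.5 and decreases as p moves toward 0 or 1.

H(A) = H(0.58) = 0.9815 bits
H(B) = H(0.72) = 0.8555 bits

Distribution A (p=0.58) is closer to uniform (p=0.5), so it has higher entropy.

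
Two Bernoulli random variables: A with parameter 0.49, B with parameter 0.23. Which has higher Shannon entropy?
A

For binary distributions, entropy is maximized at p=0.5 and decreases as p moves toward 0 or 1.

H(A) = H(0.49) = 0.9997 bits
H(B) = H(0.23) = 0.7780 bits

Distribution A (p=0.49) is closer to uniform (p=0.5), so it has higher entropy.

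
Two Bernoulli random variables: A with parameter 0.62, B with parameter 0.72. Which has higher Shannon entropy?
A

For binary distributions, entropy is maximized at p=0.5 and decreases as p moves toward 0 or 1.

H(A) = H(0.62) = 0.9580 bits
H(B) = H(0.72) = 0.8555 bits

Distribution A (p=0.62) is closer to uniform (p=0.5), so it has higher entropy.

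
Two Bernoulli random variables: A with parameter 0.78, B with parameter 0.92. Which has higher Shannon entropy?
A

For binary distributions, entropy is maximized at p=0.5 and decreases as p moves toward 0 or 1.

H(A) = H(0.78) = 0.7602 bits
H(B) = H(0.92) = 0.4022 bits

Distribution A (p=0.78) is closer to uniform (p=0.5), so it has higher entropy.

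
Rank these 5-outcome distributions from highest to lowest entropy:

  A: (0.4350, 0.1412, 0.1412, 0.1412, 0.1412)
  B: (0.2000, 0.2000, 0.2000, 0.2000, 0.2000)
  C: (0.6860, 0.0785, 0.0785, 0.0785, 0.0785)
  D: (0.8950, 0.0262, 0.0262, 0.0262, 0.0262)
B > A > C > D

Key insight: Entropy is maximized by uniform distributions and minimized by concentrated distributions.

Entropies:
  H(A) = 2.1178 bits
  H(B) = 2.3219 bits
  H(C) = 1.5257 bits
  H(D) = 0.6946 bits

Ranking: B > A > C > D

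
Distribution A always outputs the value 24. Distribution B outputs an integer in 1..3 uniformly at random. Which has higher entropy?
B

A is deterministic, so H(A) = 0. B is uniform over 3 outcomes, so H(B) = log₂(3) = 1.585 bits. Any distribution with genuine randomness has higher entropy than a deterministic one.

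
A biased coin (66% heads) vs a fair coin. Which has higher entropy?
Fair coin

The fair coin is uniform (p=0.5), maximizing binary entropy at 1 bit. The biased coin has H(0.66) ≈ 0.925 bits — its outcome is more predictable, so its entropy is lower.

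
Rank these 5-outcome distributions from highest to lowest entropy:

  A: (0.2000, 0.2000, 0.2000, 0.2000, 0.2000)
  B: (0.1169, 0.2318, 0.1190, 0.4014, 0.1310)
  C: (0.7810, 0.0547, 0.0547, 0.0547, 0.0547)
A > B > C

Key insight: Entropy is maximized by uniform distributions and minimized by concentrated distributions.

- Uniform distributions have maximum entropy log₂(5) = 2.3219 bits
- The more "peaked" or concentrated a distribution, the lower its entropy

Entropies:
  H(A) = 2.3219 bits
  H(B) = 2.1289 bits
  H(C) = 1.1963 bits

Ranking: A > B > C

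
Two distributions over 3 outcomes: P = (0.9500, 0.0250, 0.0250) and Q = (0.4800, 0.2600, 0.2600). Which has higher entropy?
Q

P is highly concentrated on one outcome (95%), making it nearly deterministic. Q spreads its mass more evenly (max 48%). The more spread-out distribution has higher entropy: H(P) ≈ 0.336 bits, H(Q) ≈ 1.519 bits.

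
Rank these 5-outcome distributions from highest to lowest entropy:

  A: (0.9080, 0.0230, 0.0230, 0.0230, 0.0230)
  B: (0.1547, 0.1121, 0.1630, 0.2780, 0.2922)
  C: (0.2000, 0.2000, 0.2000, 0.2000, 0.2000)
C > B > A

Key insight: Entropy is maximized by uniform distributions and minimized by concentrated distributions.

- Uniform distributions have maximum entropy log₂(5) = 2.3219 bits
- The more "peaked" or concentrated a distribution, the lower its entropy

Entropies:
  H(A) = 0.6271 bits
  H(B) = 2.2291 bits
  H(C) = 2.3219 bits

Ranking: C > B > A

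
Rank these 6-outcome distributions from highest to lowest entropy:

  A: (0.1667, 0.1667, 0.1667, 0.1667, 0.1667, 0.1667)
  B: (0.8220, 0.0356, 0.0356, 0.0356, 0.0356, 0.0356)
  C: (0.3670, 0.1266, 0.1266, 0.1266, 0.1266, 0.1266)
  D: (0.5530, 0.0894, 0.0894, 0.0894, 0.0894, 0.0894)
A > C > D > B

Key insight: Entropy is maximized by uniform distributions and minimized by concentrated distributions.

Entropies:
  H(A) = 2.5850 bits
  H(B) = 1.0890 bits
  H(C) = 2.4181 bits
  H(D) = 2.0298 bits

Ranking: A > C > D > B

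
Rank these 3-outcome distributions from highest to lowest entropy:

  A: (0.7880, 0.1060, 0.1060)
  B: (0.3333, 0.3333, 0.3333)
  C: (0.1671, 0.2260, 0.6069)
B > C > A

Key insight: Entropy is maximized by uniform distributions and minimized by concentrated distributions.

- Uniform distributions have maximum entropy log₂(3) = 1.5850 bits
- The more "peaked" or concentrated a distribution, the lower its entropy

Entropies:
  H(A) = 0.9573 bits
  H(B) = 1.5850 bits
  H(C) = 1.3535 bits

Ranking: B > C > A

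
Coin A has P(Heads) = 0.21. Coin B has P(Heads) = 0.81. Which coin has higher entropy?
A

For binary distributions, entropy is maximized at p=0.5 and decreases as p moves toward 0 or 1.

H(A) = H(0.21) = 0.7415 bits
H(B) = H(0.81) = 0.7015 bits

Distribution A (p=0.21) is closer to uniform (p=0.5), so it has higher entropy.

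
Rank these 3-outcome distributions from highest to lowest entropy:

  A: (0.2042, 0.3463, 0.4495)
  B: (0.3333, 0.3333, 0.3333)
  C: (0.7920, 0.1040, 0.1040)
B > A > C

Key insight: Entropy is maximized by uniform distributions and minimized by concentrated distributions.

- Uniform distributions have maximum entropy log₂(3) = 1.5850 bits
- The more "peaked" or concentrated a distribution, the lower its entropy

Entropies:
  H(A) = 1.5164 bits
  H(B) = 1.5850 bits
  H(C) = 0.9456 bits

Ranking: B > A > C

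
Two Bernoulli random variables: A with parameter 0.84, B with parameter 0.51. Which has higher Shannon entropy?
B

For binary distributions, entropy is maximized at p=0.5 and decreases as p moves toward 0 or 1.

H(A) = H(0.84) = 0.6343 bits
H(B) = H(0.51) = 0.9997 bits

Distribution B (p=0.51) is closer to uniform (p=0.5), so it has higher entropy.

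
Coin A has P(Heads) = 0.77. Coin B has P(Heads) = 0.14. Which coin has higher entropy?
A

For binary distributions, entropy is maximized at p=0.5 and decreases as p moves toward 0 or 1.

H(A) = H(0.77) = 0.7780 bits
H(B) = H(0.14) = 0.5842 bits

Distribution A (p=0.77) is closer to uniform (p=0.5), so it has higher entropy.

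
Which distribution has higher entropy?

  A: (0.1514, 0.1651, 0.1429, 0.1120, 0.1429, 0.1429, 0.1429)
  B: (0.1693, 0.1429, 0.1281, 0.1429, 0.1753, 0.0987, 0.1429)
A

Both distributions are close to uniform, making this a harder comparison.

H(A) = 2.7994 bits
H(B) = 2.7869 bits

The distribution closer to uniform has higher entropy.
Answer: A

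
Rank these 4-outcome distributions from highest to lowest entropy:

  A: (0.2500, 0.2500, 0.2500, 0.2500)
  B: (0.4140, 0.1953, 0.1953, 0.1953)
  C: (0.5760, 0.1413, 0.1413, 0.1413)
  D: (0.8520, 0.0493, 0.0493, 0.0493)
A > B > C > D

Key insight: Entropy is maximized by uniform distributions and minimized by concentrated distributions.

Entropies:
  H(A) = 2.0000 bits
  H(B) = 1.9073 bits
  H(C) = 1.6553 bits
  H(D) = 0.8394 bits

Ranking: A > B > C > D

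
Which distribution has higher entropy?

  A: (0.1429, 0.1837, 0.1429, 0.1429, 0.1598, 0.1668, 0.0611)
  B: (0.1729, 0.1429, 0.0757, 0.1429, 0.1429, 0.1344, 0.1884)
B

Both distributions are close to uniform, making this a harder comparison.

H(A) = 2.7524 bits
H(B) = 2.7657 bits

The distribution closer to uniform has higher entropy.
Answer: B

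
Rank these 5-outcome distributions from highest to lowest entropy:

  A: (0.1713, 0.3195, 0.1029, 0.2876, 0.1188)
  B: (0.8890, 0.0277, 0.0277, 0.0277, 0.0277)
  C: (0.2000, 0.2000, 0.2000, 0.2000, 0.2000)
C > A > B

Key insight: Entropy is maximized by uniform distributions and minimized by concentrated distributions.

- Uniform distributions have maximum entropy log₂(5) = 2.3219 bits
- The more "peaked" or concentrated a distribution, the lower its entropy

Entropies:
  H(A) = 2.1816 bits
  H(B) = 0.7249 bits
  H(C) = 2.3219 bits

Ranking: C > A > B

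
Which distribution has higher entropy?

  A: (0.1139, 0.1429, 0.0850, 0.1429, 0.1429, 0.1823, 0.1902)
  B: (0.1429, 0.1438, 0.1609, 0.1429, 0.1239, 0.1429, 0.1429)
B

Both distributions are close to uniform, making this a harder comparison.

H(A) = 2.7656 bits
H(B) = 2.8039 bits

The distribution closer to uniform has higher entropy.
Answer: B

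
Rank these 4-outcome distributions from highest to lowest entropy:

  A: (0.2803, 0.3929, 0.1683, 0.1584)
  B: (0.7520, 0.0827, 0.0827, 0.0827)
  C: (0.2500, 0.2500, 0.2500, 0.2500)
C > A > B

Key insight: Entropy is maximized by uniform distributions and minimized by concentrated distributions.

- Uniform distributions have maximum entropy log₂(4) = 2.0000 bits
- The more "peaked" or concentrated a distribution, the lower its entropy

Entropies:
  H(A) = 1.8977 bits
  H(B) = 1.2012 bits
  H(C) = 2.0000 bits

Ranking: C > A > B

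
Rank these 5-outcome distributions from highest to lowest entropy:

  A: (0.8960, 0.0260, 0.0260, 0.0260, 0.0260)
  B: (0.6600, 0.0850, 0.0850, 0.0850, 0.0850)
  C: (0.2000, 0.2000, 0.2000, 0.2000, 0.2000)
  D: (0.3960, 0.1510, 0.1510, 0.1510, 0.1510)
C > D > B > A

Key insight: Entropy is maximized by uniform distributions and minimized by concentrated distributions.

Entropies:
  H(A) = 0.6895 bits
  H(B) = 1.6048 bits
  H(C) = 2.3219 bits
  H(D) = 2.1766 bits

Ranking: C > D > B > A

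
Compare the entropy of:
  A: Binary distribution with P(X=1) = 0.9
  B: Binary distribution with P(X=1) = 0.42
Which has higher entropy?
B

For binary distributions, entropy is maximized at p=0.5 and decreases as p moves toward 0 or 1.

H(A) = H(0.9) = 0.4690 bits
H(B) = H(0.42) = 0.9815 bits

Distribution B (p=0.42) is closer to uniform (p=0.5), so it has higher entropy.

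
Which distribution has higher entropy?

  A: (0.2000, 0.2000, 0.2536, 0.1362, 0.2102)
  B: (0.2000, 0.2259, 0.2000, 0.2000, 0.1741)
B

Both distributions are close to uniform, making this a harder comparison.

H(A) = 2.2955 bits
H(B) = 2.3171 bits

The distribution closer to uniform has higher entropy.
Answer: B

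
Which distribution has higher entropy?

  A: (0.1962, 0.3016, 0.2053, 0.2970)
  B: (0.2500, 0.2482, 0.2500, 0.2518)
B

Both distributions are close to uniform, making this a harder comparison.

H(A) = 1.9716 bits
H(B) = 2.0000 bits

The distribution closer to uniform has higher entropy.
Answer: B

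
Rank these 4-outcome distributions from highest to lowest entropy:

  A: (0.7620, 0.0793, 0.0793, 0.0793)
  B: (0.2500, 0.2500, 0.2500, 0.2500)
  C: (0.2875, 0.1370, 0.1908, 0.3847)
B > C > A

Key insight: Entropy is maximized by uniform distributions and minimized by concentrated distributions.

- Uniform distributions have maximum entropy log₂(4) = 2.0000 bits
- The more "peaked" or concentrated a distribution, the lower its entropy

Entropies:
  H(A) = 1.1689 bits
  H(B) = 2.0000 bits
  H(C) = 1.8961 bits

Ranking: B > C > A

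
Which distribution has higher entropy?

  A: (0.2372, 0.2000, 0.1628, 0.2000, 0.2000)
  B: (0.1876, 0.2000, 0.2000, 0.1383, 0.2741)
A

Both distributions are close to uniform, making this a harder comparison.

H(A) = 2.3119 bits
H(B) = 2.2883 bits

The distribution closer to uniform has higher entropy.
Answer: A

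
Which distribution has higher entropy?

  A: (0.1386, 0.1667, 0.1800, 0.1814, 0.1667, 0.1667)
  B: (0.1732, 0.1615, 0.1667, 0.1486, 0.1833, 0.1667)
B

Both distributions are close to uniform, making this a harder comparison.

H(A) = 2.5797 bits
H(B) = 2.5820 bits

The distribution closer to uniform has higher entropy.
Answer: B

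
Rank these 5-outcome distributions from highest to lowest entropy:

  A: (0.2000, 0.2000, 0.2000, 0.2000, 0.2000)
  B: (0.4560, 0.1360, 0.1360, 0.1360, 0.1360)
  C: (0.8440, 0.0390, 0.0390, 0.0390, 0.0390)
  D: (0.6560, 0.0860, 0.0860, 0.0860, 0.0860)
A > B > D > C

Key insight: Entropy is maximized by uniform distributions and minimized by concentrated distributions.

Entropies:
  H(A) = 2.3219 bits
  H(B) = 2.0824 bits
  H(C) = 0.9367 bits
  H(D) = 1.6166 bits

Ranking: A > B > D > C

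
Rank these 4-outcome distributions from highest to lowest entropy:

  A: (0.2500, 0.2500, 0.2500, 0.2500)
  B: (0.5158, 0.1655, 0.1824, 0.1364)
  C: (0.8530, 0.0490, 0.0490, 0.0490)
A > B > C

Key insight: Entropy is maximized by uniform distributions and minimized by concentrated distributions.

- Uniform distributions have maximum entropy log₂(4) = 2.0000 bits
- The more "peaked" or concentrated a distribution, the lower its entropy

Entropies:
  H(A) = 2.0000 bits
  H(B) = 1.7619 bits
  H(C) = 0.8353 bits

Ranking: A > B > C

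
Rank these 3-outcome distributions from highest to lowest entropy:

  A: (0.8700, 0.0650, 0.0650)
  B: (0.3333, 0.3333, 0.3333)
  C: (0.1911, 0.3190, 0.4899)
B > C > A

Key insight: Entropy is maximized by uniform distributions and minimized by concentrated distributions.

- Uniform distributions have maximum entropy log₂(3) = 1.5850 bits
- The more "peaked" or concentrated a distribution, the lower its entropy

Entropies:
  H(A) = 0.6874 bits
  H(B) = 1.5850 bits
  H(C) = 1.4864 bits

Ranking: B > C > A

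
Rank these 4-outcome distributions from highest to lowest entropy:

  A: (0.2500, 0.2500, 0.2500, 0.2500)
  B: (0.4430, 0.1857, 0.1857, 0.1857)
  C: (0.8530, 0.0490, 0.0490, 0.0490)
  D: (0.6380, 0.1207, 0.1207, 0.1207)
A > B > D > C

Key insight: Entropy is maximized by uniform distributions and minimized by concentrated distributions.

Entropies:
  H(A) = 2.0000 bits
  H(B) = 1.8734 bits
  H(C) = 0.8353 bits
  H(D) = 1.5181 bits

Ranking: A > B > D > C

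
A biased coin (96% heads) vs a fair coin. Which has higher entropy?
Fair coin

The fair coin is uniform (p=0.5), maximizing binary entropy at 1 bit. The biased coin has H(0.96) ≈ 0.242 bits — its outcome is more predictable, so its entropy is lower.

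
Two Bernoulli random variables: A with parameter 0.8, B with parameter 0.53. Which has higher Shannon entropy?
B

For binary distributions, entropy is maximized at p=0.5 and decreases as p moves toward 0 or 1.

H(A) = H(0.8) = 0.7219 bits
H(B) = H(0.53) = 0.9974 bits

Distribution B (p=0.53) is closer to uniform (p=0.5), so it has higher entropy.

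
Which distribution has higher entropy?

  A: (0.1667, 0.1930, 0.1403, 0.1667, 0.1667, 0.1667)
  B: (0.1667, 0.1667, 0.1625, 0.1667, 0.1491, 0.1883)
B

Both distributions are close to uniform, making this a harder comparison.

H(A) = 2.5789 bits
H(B) = 2.5816 bits

The distribution closer to uniform has higher entropy.
Answer: B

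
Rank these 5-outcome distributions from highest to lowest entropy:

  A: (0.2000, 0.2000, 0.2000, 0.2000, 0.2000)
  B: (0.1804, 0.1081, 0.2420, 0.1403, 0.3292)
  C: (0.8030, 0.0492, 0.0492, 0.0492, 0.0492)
A > B > C

Key insight: Entropy is maximized by uniform distributions and minimized by concentrated distributions.

- Uniform distributions have maximum entropy log₂(5) = 2.3219 bits
- The more "peaked" or concentrated a distribution, the lower its entropy

Entropies:
  H(A) = 2.3219 bits
  H(B) = 2.2133 bits
  H(C) = 1.1099 bits

Ranking: A > B > C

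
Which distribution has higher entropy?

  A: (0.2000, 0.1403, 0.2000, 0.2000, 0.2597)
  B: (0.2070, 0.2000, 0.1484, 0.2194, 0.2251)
B

Both distributions are close to uniform, making this a harder comparison.

H(A) = 2.2958 bits
H(B) = 2.3077 bits

The distribution closer to uniform has higher entropy.
Answer: B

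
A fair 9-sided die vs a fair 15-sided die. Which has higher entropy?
15-sided die

Both are uniform distributions; for uniform over n outcomes, H = log₂(n). H(9-sided) = log₂(9) = 3.170 bits and H(15-sided) = log₂(15) = 3.907 bits. More outcomes in a uniform distribution means higher entropy.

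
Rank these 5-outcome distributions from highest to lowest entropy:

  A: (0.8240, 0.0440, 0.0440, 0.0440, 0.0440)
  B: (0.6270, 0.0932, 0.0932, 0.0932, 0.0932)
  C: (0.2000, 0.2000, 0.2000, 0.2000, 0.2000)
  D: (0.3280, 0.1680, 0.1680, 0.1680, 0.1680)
C > D > B > A

Key insight: Entropy is maximized by uniform distributions and minimized by concentrated distributions.

Entropies:
  H(A) = 1.0232 bits
  H(B) = 1.6989 bits
  H(C) = 2.3219 bits
  H(D) = 2.2569 bits

Ranking: C > D > B > A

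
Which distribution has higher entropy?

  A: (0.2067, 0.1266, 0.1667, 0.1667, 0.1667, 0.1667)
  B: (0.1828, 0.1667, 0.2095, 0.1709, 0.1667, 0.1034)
A

Both distributions are close to uniform, making this a harder comparison.

H(A) = 2.5709 bits
H(B) = 2.5564 bits

The distribution closer to uniform has higher entropy.
Answer: A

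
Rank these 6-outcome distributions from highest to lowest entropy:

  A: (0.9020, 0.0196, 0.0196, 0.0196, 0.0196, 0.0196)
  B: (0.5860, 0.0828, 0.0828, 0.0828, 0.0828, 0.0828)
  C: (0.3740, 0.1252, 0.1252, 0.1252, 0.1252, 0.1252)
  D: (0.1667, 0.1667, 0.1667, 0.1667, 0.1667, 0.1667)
D > C > B > A

Key insight: Entropy is maximized by uniform distributions and minimized by concentrated distributions.

Entropies:
  H(A) = 0.6902 bits
  H(B) = 1.9398 bits
  H(C) = 2.4072 bits
  H(D) = 2.5850 bits

Ranking: D > C > B > A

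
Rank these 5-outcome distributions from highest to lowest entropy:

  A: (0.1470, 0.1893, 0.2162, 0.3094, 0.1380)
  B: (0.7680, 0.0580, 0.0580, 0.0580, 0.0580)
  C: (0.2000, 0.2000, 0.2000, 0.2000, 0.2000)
C > A > B

Key insight: Entropy is maximized by uniform distributions and minimized by concentrated distributions.

- Uniform distributions have maximum entropy log₂(5) = 2.3219 bits
- The more "peaked" or concentrated a distribution, the lower its entropy

Entropies:
  H(A) = 2.2569 bits
  H(B) = 1.2455 bits
  H(C) = 2.3219 bits

Ranking: C > A > B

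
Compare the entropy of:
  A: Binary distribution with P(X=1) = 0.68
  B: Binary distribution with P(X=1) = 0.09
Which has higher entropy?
A

For binary distributions, entropy is maximized at p=0.5 and decreases as p moves toward 0 or 1.

H(A) = H(0.68) = 0.9044 bits
H(B) = H(0.09) = 0.4365 bits

Distribution A (p=0.68) is closer to uniform (p=0.5), so it has higher entropy.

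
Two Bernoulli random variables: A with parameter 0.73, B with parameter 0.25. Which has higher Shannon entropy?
A

For binary distributions, entropy is maximized at p=0.5 and decreases as p moves toward 0 or 1.

H(A) = H(0.73) = 0.8415 bits
H(B) = H(0.25) = 0.8113 bits

Distribution A (p=0.73) is closer to uniform (p=0.5), so it has higher entropy.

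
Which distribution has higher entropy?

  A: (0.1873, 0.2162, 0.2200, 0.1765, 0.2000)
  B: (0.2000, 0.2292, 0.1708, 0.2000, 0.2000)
A

Both distributions are close to uniform, making this a harder comparison.

H(A) = 2.3169 bits
H(B) = 2.3158 bits

The distribution closer to uniform has higher entropy.
Answer: A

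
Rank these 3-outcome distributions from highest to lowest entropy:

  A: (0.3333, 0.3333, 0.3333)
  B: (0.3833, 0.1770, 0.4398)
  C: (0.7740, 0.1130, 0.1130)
A > B > C

Key insight: Entropy is maximized by uniform distributions and minimized by concentrated distributions.

- Uniform distributions have maximum entropy log₂(3) = 1.5850 bits
- The more "peaked" or concentrated a distribution, the lower its entropy

Entropies:
  H(A) = 1.5850 bits
  H(B) = 1.4936 bits
  H(C) = 0.9970 bits

Ranking: A > B > C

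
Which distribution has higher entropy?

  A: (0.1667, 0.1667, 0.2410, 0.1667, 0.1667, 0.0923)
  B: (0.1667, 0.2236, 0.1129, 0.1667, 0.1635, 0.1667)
B

Both distributions are close to uniform, making this a harder comparison.

H(A) = 2.5354 bits
H(B) = 2.5581 bits

The distribution closer to uniform has higher entropy.
Answer: B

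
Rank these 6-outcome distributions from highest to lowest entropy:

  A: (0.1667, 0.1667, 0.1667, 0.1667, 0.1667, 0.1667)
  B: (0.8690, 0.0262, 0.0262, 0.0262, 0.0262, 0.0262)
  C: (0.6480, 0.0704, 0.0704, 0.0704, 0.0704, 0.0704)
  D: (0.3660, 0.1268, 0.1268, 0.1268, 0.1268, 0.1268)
A > D > C > B

Key insight: Entropy is maximized by uniform distributions and minimized by concentrated distributions.

Entropies:
  H(A) = 2.5850 bits
  H(B) = 0.8643 bits
  H(C) = 1.7532 bits
  H(D) = 2.4197 bits

Ranking: A > D > C > B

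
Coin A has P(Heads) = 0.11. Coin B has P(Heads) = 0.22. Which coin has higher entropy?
B

For binary distributions, entropy is maximized at p=0.5 and decreases as p moves toward 0 or 1.

H(A) = H(0.11) = 0.4999 bits
H(B) = H(0.22) = 0.7602 bits

Distribution B (p=0.22) is closer to uniform (p=0.5), so it has higher entropy.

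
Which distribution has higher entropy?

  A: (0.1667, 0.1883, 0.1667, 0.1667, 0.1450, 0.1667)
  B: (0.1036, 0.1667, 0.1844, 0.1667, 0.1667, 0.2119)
A

Both distributions are close to uniform, making this a harder comparison.

H(A) = 2.5809 bits
H(B) = 2.5556 bits

The distribution closer to uniform has higher entropy.
Answer: A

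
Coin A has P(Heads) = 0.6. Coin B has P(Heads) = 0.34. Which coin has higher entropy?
A

For binary distributions, entropy is maximized at p=0.5 and decreases as p moves toward 0 or 1.

H(A) = H(0.6) = 0.9710 bits
H(B) = H(0.34) = 0.9248 bits

Distribution A (p=0.6) is closer to uniform (p=0.5), so it has higher entropy.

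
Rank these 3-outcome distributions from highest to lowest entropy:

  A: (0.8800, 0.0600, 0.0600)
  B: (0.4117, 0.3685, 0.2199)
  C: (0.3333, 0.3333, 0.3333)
C > B > A

Key insight: Entropy is maximized by uniform distributions and minimized by concentrated distributions.

- Uniform distributions have maximum entropy log₂(3) = 1.5850 bits
- The more "peaked" or concentrated a distribution, the lower its entropy

Entropies:
  H(A) = 0.6494 bits
  H(B) = 1.5383 bits
  H(C) = 1.5850 bits

Ranking: C > B > A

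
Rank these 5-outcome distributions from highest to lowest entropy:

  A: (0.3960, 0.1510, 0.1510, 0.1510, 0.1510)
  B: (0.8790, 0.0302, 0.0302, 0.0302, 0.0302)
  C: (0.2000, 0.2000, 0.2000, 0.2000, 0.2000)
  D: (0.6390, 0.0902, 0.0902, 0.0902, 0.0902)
C > A > D > B

Key insight: Entropy is maximized by uniform distributions and minimized by concentrated distributions.

Entropies:
  H(A) = 2.1766 bits
  H(B) = 0.7742 bits
  H(C) = 2.3219 bits
  H(D) = 1.6655 bits

Ranking: C > A > D > B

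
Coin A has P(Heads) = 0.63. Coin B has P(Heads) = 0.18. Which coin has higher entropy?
A

For binary distributions, entropy is maximized at p=0.5 and decreases as p moves toward 0 or 1.

H(A) = H(0.63) = 0.9507 bits
H(B) = H(0.18) = 0.6801 bits

Distribution A (p=0.63) is closer to uniform (p=0.5), so it has higher entropy.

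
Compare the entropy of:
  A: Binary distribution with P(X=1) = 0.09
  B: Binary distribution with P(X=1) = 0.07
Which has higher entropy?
A

For binary distributions, entropy is maximized at p=0.5 and decreases as p moves toward 0 or 1.

H(A) = H(0.09) = 0.4365 bits
H(B) = H(0.07) = 0.3659 bits

Distribution A (p=0.09) is closer to uniform (p=0.5), so it has higher entropy.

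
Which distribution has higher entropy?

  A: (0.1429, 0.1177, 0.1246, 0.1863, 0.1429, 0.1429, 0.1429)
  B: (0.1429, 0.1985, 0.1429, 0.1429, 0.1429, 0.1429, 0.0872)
A

Both distributions are close to uniform, making this a harder comparison.

H(A) = 2.7935 bits
H(B) = 2.7753 bits

The distribution closer to uniform has higher entropy.
Answer: A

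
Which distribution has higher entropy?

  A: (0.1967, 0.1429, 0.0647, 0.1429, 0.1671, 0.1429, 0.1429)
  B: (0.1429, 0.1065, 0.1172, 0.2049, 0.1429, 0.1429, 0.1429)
B

Both distributions are close to uniform, making this a harder comparison.

H(A) = 2.7527 bits
H(B) = 2.7793 bits

The distribution closer to uniform has higher entropy.
Answer: B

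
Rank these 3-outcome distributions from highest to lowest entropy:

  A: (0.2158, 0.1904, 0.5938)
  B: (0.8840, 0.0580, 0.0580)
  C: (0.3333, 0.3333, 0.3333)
C > A > B

Key insight: Entropy is maximized by uniform distributions and minimized by concentrated distributions.

- Uniform distributions have maximum entropy log₂(3) = 1.5850 bits
- The more "peaked" or concentrated a distribution, the lower its entropy

Entropies:
  H(A) = 1.3796 bits
  H(B) = 0.6338 bits
  H(C) = 1.5850 bits

Ranking: C > A > B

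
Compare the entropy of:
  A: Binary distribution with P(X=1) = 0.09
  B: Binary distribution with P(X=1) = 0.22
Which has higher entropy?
B

For binary distributions, entropy is maximized at p=0.5 and decreases as p moves toward 0 or 1.

H(A) = H(0.09) = 0.4365 bits
H(B) = H(0.22) = 0.7602 bits

Distribution B (p=0.22) is closer to uniform (p=0.5), so it has higher entropy.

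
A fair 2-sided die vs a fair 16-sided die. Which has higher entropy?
16-sided die

Both are uniform distributions; for uniform over n outcomes, H = log₂(n). H(2-sided) = log₂(2) = 1.000 bits and H(16-sided) = log₂(16) = 4.000 bits. More outcomes in a uniform distribution means higher entropy.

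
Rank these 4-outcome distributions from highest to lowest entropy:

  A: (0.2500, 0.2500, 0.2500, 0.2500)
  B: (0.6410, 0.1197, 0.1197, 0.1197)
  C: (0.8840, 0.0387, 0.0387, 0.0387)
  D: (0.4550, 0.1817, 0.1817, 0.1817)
A > D > B > C

Key insight: Entropy is maximized by uniform distributions and minimized by concentrated distributions.

Entropies:
  H(A) = 2.0000 bits
  H(B) = 1.5109 bits
  H(C) = 0.7016 bits
  H(D) = 1.8580 bits

Ranking: A > D > B > C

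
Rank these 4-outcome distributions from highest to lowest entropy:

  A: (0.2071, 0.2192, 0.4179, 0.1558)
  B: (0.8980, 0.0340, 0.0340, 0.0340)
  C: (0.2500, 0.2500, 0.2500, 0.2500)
C > A > B

Key insight: Entropy is maximized by uniform distributions and minimized by concentrated distributions.

- Uniform distributions have maximum entropy log₂(4) = 2.0000 bits
- The more "peaked" or concentrated a distribution, the lower its entropy

Entropies:
  H(A) = 1.8943 bits
  H(B) = 0.6370 bits
  H(C) = 2.0000 bits

Ranking: C > A > B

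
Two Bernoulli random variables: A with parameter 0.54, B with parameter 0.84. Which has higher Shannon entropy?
A

For binary distributions, entropy is maximized at p=0.5 and decreases as p moves toward 0 or 1.

H(A) = H(0.54) = 0.9954 bits
H(B) = H(0.84) = 0.6343 bits

Distribution A (p=0.54) is closer to uniform (p=0.5), so it has higher entropy.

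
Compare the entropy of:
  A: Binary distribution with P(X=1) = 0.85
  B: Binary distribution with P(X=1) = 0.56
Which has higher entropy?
B

For binary distributions, entropy is maximized at p=0.5 and decreases as p moves toward 0 or 1.

H(A) = H(0.85) = 0.6098 bits
H(B) = H(0.56) = 0.9896 bits

Distribution B (p=0.56) is closer to uniform (p=0.5), so it has higher entropy.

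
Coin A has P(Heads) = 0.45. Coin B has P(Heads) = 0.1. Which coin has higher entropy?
A

For binary distributions, entropy is maximized at p=0.5 and decreases as p moves toward 0 or 1.

H(A) = H(0.45) = 0.9928 bits
H(B) = H(0.1) = 0.4690 bits

Distribution A (p=0.45) is closer to uniform (p=0.5), so it has higher entropy.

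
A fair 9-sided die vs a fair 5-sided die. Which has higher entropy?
9-sided die

Both are uniform distributions; for uniform over n outcomes, H = log₂(n). H(9-sided) = log₂(9) = 3.170 bits and H(5-sided) = log₂(5) = 2.322 bits. More outcomes in a uniform distribution means higher entropy.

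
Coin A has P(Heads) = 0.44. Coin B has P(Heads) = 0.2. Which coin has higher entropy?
A

For binary distributions, entropy is maximized at p=0.5 and decreases as p moves toward 0 or 1.

H(A) = H(0.44) = 0.9896 bits
H(B) = H(0.2) = 0.7219 bits

Distribution A (p=0.44) is closer to uniform (p=0.5), so it has higher entropy.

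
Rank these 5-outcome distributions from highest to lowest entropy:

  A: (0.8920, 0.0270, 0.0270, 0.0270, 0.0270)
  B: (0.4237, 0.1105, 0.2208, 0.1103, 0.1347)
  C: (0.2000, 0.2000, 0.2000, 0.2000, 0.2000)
C > B > A

Key insight: Entropy is maximized by uniform distributions and minimized by concentrated distributions.

- Uniform distributions have maximum entropy log₂(5) = 2.3219 bits
- The more "peaked" or concentrated a distribution, the lower its entropy

Entropies:
  H(A) = 0.7099 bits
  H(B) = 2.0977 bits
  H(C) = 2.3219 bits

Ranking: C > B > A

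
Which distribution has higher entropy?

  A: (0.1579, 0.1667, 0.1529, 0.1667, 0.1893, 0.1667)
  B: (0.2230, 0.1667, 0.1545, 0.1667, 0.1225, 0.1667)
A

Both distributions are close to uniform, making this a harder comparison.

H(A) = 2.5817 bits
H(B) = 2.5626 bits

The distribution closer to uniform has higher entropy.
Answer: A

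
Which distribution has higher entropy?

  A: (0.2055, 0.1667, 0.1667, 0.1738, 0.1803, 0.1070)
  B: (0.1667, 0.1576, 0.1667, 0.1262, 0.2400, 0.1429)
A

Both distributions are close to uniform, making this a harder comparison.

H(A) = 2.5602 bits
H(B) = 2.5538 bits

The distribution closer to uniform has higher entropy.
Answer: A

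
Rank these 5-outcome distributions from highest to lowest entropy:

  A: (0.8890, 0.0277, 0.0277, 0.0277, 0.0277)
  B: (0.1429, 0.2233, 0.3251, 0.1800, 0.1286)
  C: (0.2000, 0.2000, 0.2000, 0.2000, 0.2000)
C > B > A

Key insight: Entropy is maximized by uniform distributions and minimized by concentrated distributions.

- Uniform distributions have maximum entropy log₂(5) = 2.3219 bits
- The more "peaked" or concentrated a distribution, the lower its entropy

Entropies:
  H(A) = 0.7249 bits
  H(B) = 2.2371 bits
  H(C) = 2.3219 bits

Ranking: C > B > A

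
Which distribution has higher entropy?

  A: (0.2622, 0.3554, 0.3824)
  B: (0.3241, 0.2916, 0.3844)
B

Both distributions are close to uniform, making this a harder comparison.

H(A) = 1.5671 bits
H(B) = 1.5755 bits

The distribution closer to uniform has higher entropy.
Answer: B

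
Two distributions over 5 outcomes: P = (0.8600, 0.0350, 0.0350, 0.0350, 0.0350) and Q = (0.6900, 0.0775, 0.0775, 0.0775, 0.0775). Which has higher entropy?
Q

P is highly concentrated on one outcome (86%), making it nearly deterministic. Q spreads its mass more evenly (max 69%). The more spread-out distribution has higher entropy: H(P) ≈ 0.864 bits, H(Q) ≈ 1.513 bits.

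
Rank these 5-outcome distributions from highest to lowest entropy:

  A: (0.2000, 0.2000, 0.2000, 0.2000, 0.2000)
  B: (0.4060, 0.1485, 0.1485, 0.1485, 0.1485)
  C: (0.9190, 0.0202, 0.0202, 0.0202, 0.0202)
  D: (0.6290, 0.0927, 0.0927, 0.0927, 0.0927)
A > B > D > C

Key insight: Entropy is maximized by uniform distributions and minimized by concentrated distributions.

Entropies:
  H(A) = 2.3219 bits
  H(B) = 2.1624 bits
  H(C) = 0.5677 bits
  H(D) = 1.6934 bits

Ranking: A > B > D > C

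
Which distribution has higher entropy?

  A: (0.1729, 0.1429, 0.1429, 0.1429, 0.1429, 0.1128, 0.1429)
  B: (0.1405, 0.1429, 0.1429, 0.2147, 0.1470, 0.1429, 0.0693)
A

Both distributions are close to uniform, making this a harder comparison.

H(A) = 2.7982 bits
H(B) = 2.7509 bits

The distribution closer to uniform has higher entropy.
Answer: A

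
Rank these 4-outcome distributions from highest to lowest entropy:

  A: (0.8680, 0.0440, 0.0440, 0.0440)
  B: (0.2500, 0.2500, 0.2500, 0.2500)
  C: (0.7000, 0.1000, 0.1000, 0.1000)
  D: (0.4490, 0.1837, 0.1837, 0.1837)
B > D > C > A

Key insight: Entropy is maximized by uniform distributions and minimized by concentrated distributions.

Entropies:
  H(A) = 0.7721 bits
  H(B) = 2.0000 bits
  H(C) = 1.3568 bits
  H(D) = 1.8658 bits

Ranking: B > D > C > A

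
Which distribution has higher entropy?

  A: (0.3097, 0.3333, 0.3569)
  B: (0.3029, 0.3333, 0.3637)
A

Both distributions are close to uniform, making this a harder comparison.

H(A) = 1.5826 bits
H(B) = 1.5810 bits

The distribution closer to uniform has higher entropy.
Answer: A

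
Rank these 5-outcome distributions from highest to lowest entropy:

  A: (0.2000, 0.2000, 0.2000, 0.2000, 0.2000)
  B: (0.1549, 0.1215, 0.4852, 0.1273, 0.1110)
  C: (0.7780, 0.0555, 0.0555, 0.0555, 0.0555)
A > B > C

Key insight: Entropy is maximized by uniform distributions and minimized by concentrated distributions.

- Uniform distributions have maximum entropy log₂(5) = 2.3219 bits
- The more "peaked" or concentrated a distribution, the lower its entropy

Entropies:
  H(A) = 2.3219 bits
  H(B) = 2.0231 bits
  H(C) = 1.2078 bits

Ranking: A > B > C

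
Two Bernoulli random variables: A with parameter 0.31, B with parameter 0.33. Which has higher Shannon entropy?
B

For binary distributions, entropy is maximized at p=0.5 and decreases as p moves toward 0 or 1.

H(A) = H(0.31) = 0.8932 bits
H(B) = H(0.33) = 0.9149 bits

Distribution B (p=0.33) is closer to uniform (p=0.5), so it has higher entropy.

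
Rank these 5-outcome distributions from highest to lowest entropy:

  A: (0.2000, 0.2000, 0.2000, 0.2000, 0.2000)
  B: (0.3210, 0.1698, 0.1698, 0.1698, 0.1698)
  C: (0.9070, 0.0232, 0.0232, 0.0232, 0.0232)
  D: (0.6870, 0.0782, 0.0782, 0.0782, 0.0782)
A > B > D > C

Key insight: Entropy is maximized by uniform distributions and minimized by concentrated distributions.

Entropies:
  H(A) = 2.3219 bits
  H(B) = 2.2635 bits
  H(C) = 0.6324 bits
  H(D) = 1.5226 bits

Ranking: A > B > D > C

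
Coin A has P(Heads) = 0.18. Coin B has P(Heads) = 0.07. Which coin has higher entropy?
A

For binary distributions, entropy is maximized at p=0.5 and decreases as p moves toward 0 or 1.

H(A) = H(0.18) = 0.6801 bits
H(B) = H(0.07) = 0.3659 bits

Distribution A (p=0.18) is closer to uniform (p=0.5), so it has higher entropy.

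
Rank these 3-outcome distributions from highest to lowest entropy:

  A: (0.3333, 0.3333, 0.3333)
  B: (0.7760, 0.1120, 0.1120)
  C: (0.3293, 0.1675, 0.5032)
A > C > B

Key insight: Entropy is maximized by uniform distributions and minimized by concentrated distributions.

- Uniform distributions have maximum entropy log₂(3) = 1.5850 bits
- The more "peaked" or concentrated a distribution, the lower its entropy

Entropies:
  H(A) = 1.5850 bits
  H(B) = 0.9914 bits
  H(C) = 1.4580 bits

Ranking: A > C > B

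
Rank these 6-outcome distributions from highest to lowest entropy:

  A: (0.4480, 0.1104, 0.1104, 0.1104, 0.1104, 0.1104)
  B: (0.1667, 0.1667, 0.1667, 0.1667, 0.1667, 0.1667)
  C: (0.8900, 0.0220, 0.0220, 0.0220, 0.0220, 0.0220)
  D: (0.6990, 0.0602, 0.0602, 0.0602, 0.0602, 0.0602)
B > A > D > C

Key insight: Entropy is maximized by uniform distributions and minimized by concentrated distributions.

Entropies:
  H(A) = 2.2739 bits
  H(B) = 2.5850 bits
  H(C) = 0.7553 bits
  H(D) = 1.5814 bits

Ranking: B > A > D > C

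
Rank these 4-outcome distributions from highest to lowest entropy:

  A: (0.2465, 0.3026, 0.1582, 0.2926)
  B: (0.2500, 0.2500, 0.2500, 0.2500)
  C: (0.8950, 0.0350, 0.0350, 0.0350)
B > A > C

Key insight: Entropy is maximized by uniform distributions and minimized by concentrated distributions.

- Uniform distributions have maximum entropy log₂(4) = 2.0000 bits
- The more "peaked" or concentrated a distribution, the lower its entropy

Entropies:
  H(A) = 1.9595 bits
  H(B) = 2.0000 bits
  H(C) = 0.6511 bits

Ranking: B > A > C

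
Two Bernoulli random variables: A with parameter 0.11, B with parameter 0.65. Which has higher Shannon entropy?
B

For binary distributions, entropy is maximized at p=0.5 and decreases as p moves toward 0 or 1.

H(A) = H(0.11) = 0.4999 bits
H(B) = H(0.65) = 0.9341 bits

Distribution B (p=0.65) is closer to uniform (p=0.5), so it has higher entropy.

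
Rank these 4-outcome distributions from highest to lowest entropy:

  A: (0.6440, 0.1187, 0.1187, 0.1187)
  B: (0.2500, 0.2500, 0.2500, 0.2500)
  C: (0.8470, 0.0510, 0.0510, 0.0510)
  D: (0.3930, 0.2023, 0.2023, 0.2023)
B > D > A > C

Key insight: Entropy is maximized by uniform distributions and minimized by concentrated distributions.

Entropies:
  H(A) = 1.5036 bits
  H(B) = 2.0000 bits
  H(C) = 0.8598 bits
  H(D) = 1.9288 bits

Ranking: B > D > A > C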